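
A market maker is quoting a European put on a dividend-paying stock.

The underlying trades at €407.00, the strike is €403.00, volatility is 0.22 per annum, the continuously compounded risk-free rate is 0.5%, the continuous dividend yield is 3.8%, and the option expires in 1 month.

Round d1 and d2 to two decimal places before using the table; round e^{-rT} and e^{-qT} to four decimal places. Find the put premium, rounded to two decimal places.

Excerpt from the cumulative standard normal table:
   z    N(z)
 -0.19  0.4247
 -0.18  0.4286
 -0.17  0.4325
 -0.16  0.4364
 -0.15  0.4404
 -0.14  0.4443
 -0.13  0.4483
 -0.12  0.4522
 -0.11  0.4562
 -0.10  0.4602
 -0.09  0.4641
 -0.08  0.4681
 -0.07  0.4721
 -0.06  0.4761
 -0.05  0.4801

T = 0.08333;  σ√T = 0.0635
ln(S/K) + (r − q + σ²/2)T = ln(407/403) + (0.005 − 0.038 + 0.22²/2)·0.08333 = 0.0099 − 0.0007 = 0.0091
d₁ = 0.0091 / 0.0635 = 0.1440 ⇒ 0.14
d₂ = d₁ − σ√T = 0.1440 − 0.0635 = 0.0805 ⇒ 0.08
exp(−qT) = exp(−0.038·0.08333) = 0.9968;  exp(−rT) = exp(−0.005·0.08333) = 0.9996
N(−d₂) = N(-0.08) = 0.4681;  N(−d₁) = N(-0.14) = 0.4443
P = 403·0.9996·0.4681 − 407·0.9968·0.4443 = 188.5688 − 180.2514 = 8.3174

€8.32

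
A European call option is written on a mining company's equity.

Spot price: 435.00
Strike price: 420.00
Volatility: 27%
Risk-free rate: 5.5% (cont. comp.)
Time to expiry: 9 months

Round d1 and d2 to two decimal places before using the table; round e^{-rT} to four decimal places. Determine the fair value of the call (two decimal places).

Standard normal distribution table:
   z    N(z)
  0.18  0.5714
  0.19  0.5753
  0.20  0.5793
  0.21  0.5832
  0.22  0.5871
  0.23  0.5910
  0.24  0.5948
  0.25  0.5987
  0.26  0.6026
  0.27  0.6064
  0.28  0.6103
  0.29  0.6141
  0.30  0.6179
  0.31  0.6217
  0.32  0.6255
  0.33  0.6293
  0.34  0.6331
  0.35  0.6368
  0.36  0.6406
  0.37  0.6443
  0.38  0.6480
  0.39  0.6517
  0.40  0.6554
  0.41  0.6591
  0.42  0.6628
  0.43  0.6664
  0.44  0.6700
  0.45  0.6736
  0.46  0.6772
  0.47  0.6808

σ√T = 0.27 × 0.8660 = 0.2338
ln(S/K) + (r + σ²/2)T = ln(435/420) + (0.055 + 0.27²/2)·0.75 = 0.0351 + 0.0686 = 0.1037
d₁ = 0.1037 / 0.2338 = 0.4434 ⇒ 0.44
d₂ = d₁ − σ√T = 0.4434 − 0.2338 = 0.2096 ⇒ 0.21
e^(−rT) = e^(−0.055·0.75) = 0.9596
N(d₁) = N(0.44) = 0.6700;  N(d₂) = N(0.21) = 0.5832
C = 435·0.6700 − 420·0.9596·0.5832 = 291.4500 − 235.0483 = 56.4017

56.40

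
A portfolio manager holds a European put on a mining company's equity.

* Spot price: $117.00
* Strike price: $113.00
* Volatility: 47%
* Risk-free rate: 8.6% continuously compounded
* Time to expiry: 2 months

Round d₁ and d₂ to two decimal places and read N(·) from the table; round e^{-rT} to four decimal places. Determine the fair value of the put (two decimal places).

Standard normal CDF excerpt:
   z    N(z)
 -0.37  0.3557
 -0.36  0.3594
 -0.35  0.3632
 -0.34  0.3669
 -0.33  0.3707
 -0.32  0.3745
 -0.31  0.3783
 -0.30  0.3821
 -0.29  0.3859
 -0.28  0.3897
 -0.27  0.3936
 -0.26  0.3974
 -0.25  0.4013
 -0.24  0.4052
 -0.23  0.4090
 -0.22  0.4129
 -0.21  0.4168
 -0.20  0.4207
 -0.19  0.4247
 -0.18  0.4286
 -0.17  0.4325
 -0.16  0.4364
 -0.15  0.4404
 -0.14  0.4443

T = 0.1667;  σ√T = 0.1919
d₁ = [ln(117/113) + (0.086 + ½·0.47²)·0.1667] / (σ√T) = (0.0348 + 0.0327) / 0.1919 = 0.3519 which rounds to 0.35
d₂ = 0.3519 − 0.1919 = 0.1601 which rounds to 0.16
e^(−rT) = e^(−0.086·0.1667) = 0.9858
P = 113·0.9858·N(-0.16) − 117·N(-0.35) = 113·0.9858·0.4364 − 117·0.3632 = 48.6130 − 42.4944 = 6.1186

$6.12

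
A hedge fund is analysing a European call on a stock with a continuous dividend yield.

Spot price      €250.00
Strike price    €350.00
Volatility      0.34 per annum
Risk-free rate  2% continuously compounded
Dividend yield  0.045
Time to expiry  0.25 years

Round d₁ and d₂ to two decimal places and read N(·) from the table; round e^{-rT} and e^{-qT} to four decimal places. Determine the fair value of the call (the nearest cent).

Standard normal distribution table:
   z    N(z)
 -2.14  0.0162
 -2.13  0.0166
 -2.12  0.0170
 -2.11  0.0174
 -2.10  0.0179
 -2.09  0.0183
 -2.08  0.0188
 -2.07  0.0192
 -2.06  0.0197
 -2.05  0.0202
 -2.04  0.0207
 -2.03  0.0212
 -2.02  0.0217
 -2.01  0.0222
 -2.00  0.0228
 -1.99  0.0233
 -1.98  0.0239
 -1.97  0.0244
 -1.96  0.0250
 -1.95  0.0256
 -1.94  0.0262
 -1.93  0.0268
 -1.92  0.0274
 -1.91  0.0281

€0.39

σ√T = 0.34 × 0.5000 = 0.1700
d₁ = [ln(250/350) + (0.02 − 0.045 + ½·0.34²)·0.25] / (σ√T) = (-0.3365 + 0.0082) / 0.1700 = -1.9310 ≈ -1.93
d₂ = -1.9310 − 0.1700 = -2.1010 ≈ -2.10
exp(−qT) = exp(−0.045·0.25) = 0.9888;  exp(−rT) = exp(−0.02·0.25) = 0.9950
N(d₁) = N(-1.93) = 0.0268;  N(d₂) = N(-2.10) = 0.0179
C = 250·0.9888·0.0268 − 350·0.9950·0.0179 = 6.6250 − 6.2337 = 0.3913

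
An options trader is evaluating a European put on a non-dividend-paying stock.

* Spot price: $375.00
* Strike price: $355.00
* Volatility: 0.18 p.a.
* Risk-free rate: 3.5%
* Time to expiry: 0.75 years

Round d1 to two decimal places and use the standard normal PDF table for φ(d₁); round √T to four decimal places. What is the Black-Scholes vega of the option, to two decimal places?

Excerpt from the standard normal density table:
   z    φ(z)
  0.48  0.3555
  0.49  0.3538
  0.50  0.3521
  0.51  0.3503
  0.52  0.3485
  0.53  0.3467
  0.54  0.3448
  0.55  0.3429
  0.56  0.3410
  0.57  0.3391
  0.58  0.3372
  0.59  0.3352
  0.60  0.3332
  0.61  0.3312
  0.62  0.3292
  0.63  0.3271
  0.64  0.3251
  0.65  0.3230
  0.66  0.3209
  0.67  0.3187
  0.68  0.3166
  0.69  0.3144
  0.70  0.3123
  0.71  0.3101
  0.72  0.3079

108.21

T = 0.75;  σ√T = 0.1559
d₁ = [ln(375/355) + (0.035 + 0.18²/2)·0.75] / 0.1559 = [0.0548 + 0.0384] / 0.1559 = 0.5979 which rounds to 0.60
√T = √0.75 = 0.8660
φ(d₁) = φ(0.60) = 0.3332
vega = S·φ(d₁)·√T = 375·0.3332·0.8660 = 108.2067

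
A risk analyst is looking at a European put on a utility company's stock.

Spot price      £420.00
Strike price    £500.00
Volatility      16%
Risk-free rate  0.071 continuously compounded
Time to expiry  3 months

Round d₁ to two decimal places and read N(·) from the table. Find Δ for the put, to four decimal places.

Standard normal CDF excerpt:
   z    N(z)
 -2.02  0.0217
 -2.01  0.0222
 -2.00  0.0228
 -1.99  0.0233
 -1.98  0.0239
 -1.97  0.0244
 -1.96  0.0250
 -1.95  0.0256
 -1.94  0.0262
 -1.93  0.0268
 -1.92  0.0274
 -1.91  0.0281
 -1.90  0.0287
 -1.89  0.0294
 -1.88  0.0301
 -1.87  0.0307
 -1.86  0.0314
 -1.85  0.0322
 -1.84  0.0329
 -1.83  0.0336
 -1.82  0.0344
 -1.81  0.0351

-0.9726

σ√T = 0.16·√0.25 = 0.0800
d₁ = [ln(420/500) + (0.071 + 0.16²/2)·0.25] / 0.0800 = [-0.1744 + 0.0209] / 0.0800 = -1.9175 which rounds to -1.92
N(d₁) = N(-1.92) = 0.0274
Δ_put = N(d₁) − 1 = 0.0274 − 1 = -0.9726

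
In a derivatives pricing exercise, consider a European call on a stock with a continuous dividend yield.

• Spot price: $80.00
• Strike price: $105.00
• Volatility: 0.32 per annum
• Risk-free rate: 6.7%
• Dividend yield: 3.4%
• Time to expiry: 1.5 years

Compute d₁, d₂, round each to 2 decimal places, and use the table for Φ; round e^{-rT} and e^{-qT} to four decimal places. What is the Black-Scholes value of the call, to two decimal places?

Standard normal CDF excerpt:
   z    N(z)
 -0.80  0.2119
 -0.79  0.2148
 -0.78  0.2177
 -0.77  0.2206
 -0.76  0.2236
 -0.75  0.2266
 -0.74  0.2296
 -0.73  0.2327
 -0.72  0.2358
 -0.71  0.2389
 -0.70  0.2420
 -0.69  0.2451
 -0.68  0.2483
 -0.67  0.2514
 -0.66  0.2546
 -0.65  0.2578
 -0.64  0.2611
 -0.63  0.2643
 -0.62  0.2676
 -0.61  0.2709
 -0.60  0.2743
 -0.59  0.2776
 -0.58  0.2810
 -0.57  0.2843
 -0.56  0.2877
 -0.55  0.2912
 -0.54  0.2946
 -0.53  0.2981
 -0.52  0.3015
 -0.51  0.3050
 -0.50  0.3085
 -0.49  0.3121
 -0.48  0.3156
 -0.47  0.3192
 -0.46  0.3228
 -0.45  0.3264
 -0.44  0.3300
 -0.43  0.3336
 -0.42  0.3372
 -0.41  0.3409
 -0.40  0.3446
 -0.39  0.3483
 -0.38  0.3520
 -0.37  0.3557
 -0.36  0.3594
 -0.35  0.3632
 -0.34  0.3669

$5.81

σ√T = 0.32·√1.5 = 0.3919
d₁ = [ln(80/105) + (0.067 − 0.034 + 0.32²/2)·1.5] / 0.3919 = [-0.2719 + 0.1263] / 0.3919 = -0.3716 which rounds to -0.37
d₂ = d₁ − σ√T = -0.3716 − 0.3919 = -0.7635 which rounds to -0.76
exp(−qT) = exp(−0.034·1.5) = 0.9503;  exp(−rT) = exp(−0.067·1.5) = 0.9044
C = 80·0.9503·N(-0.37) − 105·0.9044·N(-0.76) = 80·0.9503·0.3557 − 105·0.9044·0.2236 = 27.0417 − 21.2335 = 5.8082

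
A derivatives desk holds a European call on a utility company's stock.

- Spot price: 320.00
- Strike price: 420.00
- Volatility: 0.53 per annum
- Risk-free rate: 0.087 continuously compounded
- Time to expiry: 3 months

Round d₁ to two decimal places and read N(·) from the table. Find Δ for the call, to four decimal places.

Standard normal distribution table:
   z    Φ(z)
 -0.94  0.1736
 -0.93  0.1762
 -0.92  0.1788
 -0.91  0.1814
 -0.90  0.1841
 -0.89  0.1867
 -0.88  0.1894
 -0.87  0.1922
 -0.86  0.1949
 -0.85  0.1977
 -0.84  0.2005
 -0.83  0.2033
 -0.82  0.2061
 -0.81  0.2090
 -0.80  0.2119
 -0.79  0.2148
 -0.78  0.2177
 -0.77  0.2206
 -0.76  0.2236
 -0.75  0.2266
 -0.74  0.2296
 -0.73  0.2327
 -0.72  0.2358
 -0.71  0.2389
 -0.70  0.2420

0.2090

T = 0.25;  σ√T = 0.2650
ln(S/K) + (r + σ²/2)T = ln(320/420) + (0.087 + 0.53²/2)·0.25 = -0.2719 + 0.0569 = -0.2151
d₁ = -0.2151 / 0.2650 = -0.8116 ≈ -0.81
N(d₁) = N(-0.81) = 0.2090
Δ_call = N(d₁) = 0.2090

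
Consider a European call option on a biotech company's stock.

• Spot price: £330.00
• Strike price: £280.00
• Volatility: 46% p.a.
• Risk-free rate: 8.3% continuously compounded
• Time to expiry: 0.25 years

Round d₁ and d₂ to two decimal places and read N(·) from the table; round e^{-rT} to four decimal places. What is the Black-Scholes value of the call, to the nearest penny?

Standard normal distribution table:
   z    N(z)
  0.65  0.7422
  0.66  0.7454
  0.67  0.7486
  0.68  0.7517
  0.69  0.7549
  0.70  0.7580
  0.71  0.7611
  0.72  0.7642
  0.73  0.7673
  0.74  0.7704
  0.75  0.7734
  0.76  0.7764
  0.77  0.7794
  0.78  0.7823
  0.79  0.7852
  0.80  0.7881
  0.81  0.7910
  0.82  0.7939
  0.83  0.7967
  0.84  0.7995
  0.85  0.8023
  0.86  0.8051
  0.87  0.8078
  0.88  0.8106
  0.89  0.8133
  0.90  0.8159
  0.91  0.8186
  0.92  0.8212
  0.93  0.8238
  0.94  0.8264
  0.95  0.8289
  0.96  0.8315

σ√T = 0.46·√0.25 = 0.2300
ln(S/K) + (r + σ²/2)T = ln(330/280) + (0.083 + 0.46²/2)·0.25 = 0.1643 + 0.0472 = 0.2115
d₁ = 0.2115 / 0.2300 = 0.9196 ≈ 0.92
d₂ = d₁ − σ√T = 0.9196 − 0.2300 = 0.6896 ≈ 0.69
e^(−rT) = e^(−0.083·0.25) = 0.9795
N(d₁) = N(0.92) = 0.8212;  N(d₂) = N(0.69) = 0.7549
C = 330·0.8212 − 280·0.9795·0.7549 = 270.9960 − 207.0389 = 63.9571

£63.96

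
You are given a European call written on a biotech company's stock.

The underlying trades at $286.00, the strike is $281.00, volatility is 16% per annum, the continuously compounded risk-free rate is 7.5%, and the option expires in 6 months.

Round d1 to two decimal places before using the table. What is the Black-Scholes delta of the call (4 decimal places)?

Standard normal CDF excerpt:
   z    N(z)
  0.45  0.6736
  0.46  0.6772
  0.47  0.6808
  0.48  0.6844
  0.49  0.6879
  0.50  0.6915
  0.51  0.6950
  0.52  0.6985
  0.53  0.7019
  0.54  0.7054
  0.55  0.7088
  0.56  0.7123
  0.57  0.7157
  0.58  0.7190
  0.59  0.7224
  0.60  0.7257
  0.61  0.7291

T = 0.5;  σ√T = 0.1131
ln(S/K) + (r + σ²/2)T = ln(286/281) + (0.075 + 0.16²/2)·0.5 = 0.0176 + 0.0439 = 0.0615
d₁ = 0.0615 / 0.1131 = 0.5439 ≈ 0.54
N(d₁) = N(0.54) = 0.7054
Δ_call = N(d₁) = 0.7054

0.7054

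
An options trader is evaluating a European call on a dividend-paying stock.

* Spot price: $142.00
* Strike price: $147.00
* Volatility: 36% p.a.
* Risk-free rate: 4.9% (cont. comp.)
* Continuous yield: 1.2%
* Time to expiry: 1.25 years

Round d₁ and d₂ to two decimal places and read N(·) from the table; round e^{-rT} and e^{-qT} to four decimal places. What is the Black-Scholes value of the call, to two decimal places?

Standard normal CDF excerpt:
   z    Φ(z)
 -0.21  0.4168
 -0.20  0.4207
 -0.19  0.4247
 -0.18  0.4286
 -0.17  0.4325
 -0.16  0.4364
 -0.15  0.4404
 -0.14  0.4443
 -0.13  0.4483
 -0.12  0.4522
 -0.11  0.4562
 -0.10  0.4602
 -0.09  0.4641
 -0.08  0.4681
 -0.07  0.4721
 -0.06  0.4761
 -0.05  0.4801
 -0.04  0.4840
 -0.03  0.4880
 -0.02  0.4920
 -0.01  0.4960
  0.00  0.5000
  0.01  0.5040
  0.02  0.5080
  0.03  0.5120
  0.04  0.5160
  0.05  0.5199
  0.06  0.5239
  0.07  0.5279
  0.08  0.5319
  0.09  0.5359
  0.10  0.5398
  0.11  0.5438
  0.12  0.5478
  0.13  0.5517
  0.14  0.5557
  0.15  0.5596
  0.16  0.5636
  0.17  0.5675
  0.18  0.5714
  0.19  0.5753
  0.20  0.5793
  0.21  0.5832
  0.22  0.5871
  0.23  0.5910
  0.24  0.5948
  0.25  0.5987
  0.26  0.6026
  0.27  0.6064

σ√T = 0.36·√1.25 = 0.4025
d₁ = [ln(142/147) + (0.049 − 0.012 + ½·0.36²)·1.25] / (σ√T) = (-0.0346 + 0.1273) / 0.4025 = 0.2302 → 0.23
d₂ = 0.2302 − 0.4025 = -0.1723 → -0.17
exp(−qT) = exp(−0.012·1.25) = 0.9851;  exp(−rT) = exp(−0.049·1.25) = 0.9406
C = 142·0.9851·N(0.23) − 147·0.9406·N(-0.17) = 142·0.9851·0.5910 − 147·0.9406·0.4325 = 82.6716 − 59.8010 = 22.8706

$22.87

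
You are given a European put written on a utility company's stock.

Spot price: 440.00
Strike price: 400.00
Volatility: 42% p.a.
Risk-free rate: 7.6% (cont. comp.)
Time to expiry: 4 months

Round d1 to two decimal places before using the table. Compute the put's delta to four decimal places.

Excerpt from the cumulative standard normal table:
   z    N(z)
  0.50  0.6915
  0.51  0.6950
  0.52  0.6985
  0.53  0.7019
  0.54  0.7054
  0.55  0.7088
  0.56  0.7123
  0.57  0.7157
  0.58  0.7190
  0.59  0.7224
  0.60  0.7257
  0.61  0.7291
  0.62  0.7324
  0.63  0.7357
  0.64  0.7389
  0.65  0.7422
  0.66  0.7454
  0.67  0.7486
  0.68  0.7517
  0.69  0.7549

-0.2676

σ√T = 0.42·√0.3333 = 0.2425
d₁ = [ln(440/400) + (0.076 + 0.42²/2)·0.3333] / 0.2425 = [0.0953 + 0.0547] / 0.2425 = 0.6188 ⇒ 0.62
N(d₁) = N(0.62) = 0.7324
Δ_put = N(d₁) − 1 = 0.7324 − 1 = -0.2676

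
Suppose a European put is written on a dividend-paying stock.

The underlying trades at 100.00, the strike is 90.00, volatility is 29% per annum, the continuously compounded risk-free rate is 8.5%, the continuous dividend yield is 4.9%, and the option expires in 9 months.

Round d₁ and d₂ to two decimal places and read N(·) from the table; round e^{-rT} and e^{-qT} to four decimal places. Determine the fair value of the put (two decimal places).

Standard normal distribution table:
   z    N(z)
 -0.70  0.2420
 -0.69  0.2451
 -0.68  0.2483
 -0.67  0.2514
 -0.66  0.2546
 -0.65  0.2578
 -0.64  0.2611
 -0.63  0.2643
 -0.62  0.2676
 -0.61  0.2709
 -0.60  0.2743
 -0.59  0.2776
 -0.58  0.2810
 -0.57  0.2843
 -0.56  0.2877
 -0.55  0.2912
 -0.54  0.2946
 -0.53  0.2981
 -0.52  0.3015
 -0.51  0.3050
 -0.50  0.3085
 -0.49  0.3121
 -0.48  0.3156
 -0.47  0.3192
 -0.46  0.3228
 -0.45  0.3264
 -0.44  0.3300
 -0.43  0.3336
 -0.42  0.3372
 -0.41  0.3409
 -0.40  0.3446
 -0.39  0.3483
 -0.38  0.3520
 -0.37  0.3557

σ√T = 0.29 × 0.8660 = 0.2511
d₁ = [ln(100/90) + (0.085 − 0.049 + 0.29²/2)·0.75] / 0.2511 = [0.1054 + 0.0585] / 0.2511 = 0.6526 ⇒ 0.65
d₂ = d₁ − σ√T = 0.6526 − 0.2511 = 0.4014 ⇒ 0.40
exp(−qT) = exp(−0.049·0.75) = 0.9639;  exp(−rT) = exp(−0.085·0.75) = 0.9382
N(−d₂) = N(-0.40) = 0.3446;  N(−d₁) = N(-0.65) = 0.2578
P = 90·0.9382·0.3446 − 100·0.9639·0.2578 = 29.0973 − 24.8493 = 4.2480

4.25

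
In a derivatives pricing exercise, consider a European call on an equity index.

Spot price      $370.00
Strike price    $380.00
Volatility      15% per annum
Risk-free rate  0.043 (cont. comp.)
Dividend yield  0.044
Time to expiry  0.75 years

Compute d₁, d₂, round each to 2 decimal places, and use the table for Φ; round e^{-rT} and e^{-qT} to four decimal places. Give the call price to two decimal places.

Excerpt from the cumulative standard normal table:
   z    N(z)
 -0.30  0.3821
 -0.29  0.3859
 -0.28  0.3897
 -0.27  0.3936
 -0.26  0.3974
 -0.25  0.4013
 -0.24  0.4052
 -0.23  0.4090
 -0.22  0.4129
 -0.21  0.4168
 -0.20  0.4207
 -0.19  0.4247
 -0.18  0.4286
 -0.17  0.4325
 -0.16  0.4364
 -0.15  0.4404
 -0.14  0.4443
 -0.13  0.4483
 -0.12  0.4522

$14.26

T = 0.75;  σ√T = 0.1299
d₁ = [ln(370/380) + (0.043 − 0.044 + ½·0.15²)·0.75] / (σ√T) = (-0.0267 + 0.0077) / 0.1299 = -0.1461 → -0.15
d₂ = -0.1461 − 0.1299 = -0.2760 → -0.28
exp(−qT) = exp(−0.044·0.75) = 0.9675;  exp(−rT) = exp(−0.043·0.75) = 0.9683
N(d₁) = N(-0.15) = 0.4404;  N(d₂) = N(-0.28) = 0.3897
C = 370·0.9675·0.4404 − 380·0.9683·0.3897 = 157.6522 − 143.3917 = 14.2605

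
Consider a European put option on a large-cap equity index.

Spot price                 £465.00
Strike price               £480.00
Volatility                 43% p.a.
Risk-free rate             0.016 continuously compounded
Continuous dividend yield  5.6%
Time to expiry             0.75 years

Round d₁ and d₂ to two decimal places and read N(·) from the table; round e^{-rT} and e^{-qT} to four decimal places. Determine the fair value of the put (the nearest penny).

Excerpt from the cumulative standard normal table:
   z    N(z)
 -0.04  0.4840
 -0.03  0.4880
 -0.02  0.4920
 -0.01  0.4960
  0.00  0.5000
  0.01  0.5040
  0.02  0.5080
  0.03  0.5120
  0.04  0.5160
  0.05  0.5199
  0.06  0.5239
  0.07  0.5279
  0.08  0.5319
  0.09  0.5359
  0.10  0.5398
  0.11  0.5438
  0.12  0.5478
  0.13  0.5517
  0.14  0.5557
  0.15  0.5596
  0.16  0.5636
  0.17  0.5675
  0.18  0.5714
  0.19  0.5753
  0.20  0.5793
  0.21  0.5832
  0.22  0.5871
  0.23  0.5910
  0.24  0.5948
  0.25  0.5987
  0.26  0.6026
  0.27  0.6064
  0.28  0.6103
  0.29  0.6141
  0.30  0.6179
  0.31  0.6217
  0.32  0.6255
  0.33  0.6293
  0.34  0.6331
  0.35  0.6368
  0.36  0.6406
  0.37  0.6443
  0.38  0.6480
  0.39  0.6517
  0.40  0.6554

σ√T = 0.43·√0.75 = 0.3724
d₁ = [ln(465/480) + (0.016 − 0.056 + 0.43²/2)·0.75] / 0.3724 = [-0.0317 + 0.0393] / 0.3724 = 0.0204 → 0.02
d₂ = d₁ − σ√T = 0.0204 − 0.3724 = -0.3520 → -0.35
exp(−qT) = exp(−0.056·0.75) = 0.9589;  exp(−rT) = exp(−0.016·0.75) = 0.9881
N(−d₂) = N(0.35) = 0.6368;  N(−d₁) = N(-0.02) = 0.4920
P = 480·0.9881·0.6368 − 465·0.9589·0.4920 = 302.0266 − 219.3771 = 82.6495

£82.65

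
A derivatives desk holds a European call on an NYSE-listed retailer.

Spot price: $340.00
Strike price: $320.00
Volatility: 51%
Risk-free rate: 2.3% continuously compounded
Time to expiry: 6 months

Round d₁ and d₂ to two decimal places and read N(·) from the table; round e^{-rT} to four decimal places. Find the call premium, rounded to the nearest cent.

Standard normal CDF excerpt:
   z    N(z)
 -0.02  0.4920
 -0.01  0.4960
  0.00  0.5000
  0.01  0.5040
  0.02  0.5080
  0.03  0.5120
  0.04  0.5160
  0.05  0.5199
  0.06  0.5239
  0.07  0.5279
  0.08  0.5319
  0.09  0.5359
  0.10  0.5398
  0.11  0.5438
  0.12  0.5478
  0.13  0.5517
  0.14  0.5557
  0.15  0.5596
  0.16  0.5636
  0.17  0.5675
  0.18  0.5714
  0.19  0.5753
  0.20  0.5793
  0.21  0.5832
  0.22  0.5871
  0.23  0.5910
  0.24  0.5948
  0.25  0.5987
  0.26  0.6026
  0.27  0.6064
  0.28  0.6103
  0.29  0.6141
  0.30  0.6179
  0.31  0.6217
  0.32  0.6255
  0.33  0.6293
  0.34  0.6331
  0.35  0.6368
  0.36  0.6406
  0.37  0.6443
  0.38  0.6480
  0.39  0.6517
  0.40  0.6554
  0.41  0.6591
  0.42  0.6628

$59.61

T = 0.5;  σ√T = 0.3606
d₁ = [ln(340/320) + (0.023 + ½·0.51²)·0.5] / (σ√T) = (0.0606 + 0.0765) / 0.3606 = 0.3803 → 0.38
d₂ = 0.3803 − 0.3606 = 0.0197 → 0.02
exp(−rT) = exp(−0.023·0.5) = 0.9886
C = 340·N(0.38) − 320·0.9886·N(0.02) = 340·0.6480 − 320·0.9886·0.5080 = 220.3200 − 160.7068 = 59.6132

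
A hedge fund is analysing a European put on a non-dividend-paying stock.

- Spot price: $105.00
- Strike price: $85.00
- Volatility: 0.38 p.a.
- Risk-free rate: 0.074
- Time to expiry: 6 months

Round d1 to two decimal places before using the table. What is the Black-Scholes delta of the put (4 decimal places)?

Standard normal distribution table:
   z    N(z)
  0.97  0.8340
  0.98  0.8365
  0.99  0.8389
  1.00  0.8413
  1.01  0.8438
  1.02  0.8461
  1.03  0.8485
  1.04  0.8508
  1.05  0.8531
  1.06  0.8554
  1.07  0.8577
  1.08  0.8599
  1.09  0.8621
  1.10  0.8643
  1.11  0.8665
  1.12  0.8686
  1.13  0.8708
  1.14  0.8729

T = 0.5;  σ√T = 0.2687
d₁ = [ln(105/85) + (0.074 + 0.38²/2)·0.5] / 0.2687 = [0.2113 + 0.0731] / 0.2687 = 1.0585 which rounds to 1.06
N(d₁) = N(1.06) = 0.8554
Δ_put = N(d₁) − 1 = 0.8554 − 1 = -0.1446

-0.1446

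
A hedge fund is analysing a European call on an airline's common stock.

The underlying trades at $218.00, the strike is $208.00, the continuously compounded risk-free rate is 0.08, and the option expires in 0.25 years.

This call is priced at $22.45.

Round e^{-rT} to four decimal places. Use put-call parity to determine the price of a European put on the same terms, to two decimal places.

$8.33

e^(−rT) = e^(−0.08·0.25) = 0.9802
Put-call parity: C − P = S − K·e^(−rT) = 218 − 208·0.9802 = 218 − 203.8816 = 14.1184
P = C − (C − P) = 22.45 − (14.1184) = 8.3316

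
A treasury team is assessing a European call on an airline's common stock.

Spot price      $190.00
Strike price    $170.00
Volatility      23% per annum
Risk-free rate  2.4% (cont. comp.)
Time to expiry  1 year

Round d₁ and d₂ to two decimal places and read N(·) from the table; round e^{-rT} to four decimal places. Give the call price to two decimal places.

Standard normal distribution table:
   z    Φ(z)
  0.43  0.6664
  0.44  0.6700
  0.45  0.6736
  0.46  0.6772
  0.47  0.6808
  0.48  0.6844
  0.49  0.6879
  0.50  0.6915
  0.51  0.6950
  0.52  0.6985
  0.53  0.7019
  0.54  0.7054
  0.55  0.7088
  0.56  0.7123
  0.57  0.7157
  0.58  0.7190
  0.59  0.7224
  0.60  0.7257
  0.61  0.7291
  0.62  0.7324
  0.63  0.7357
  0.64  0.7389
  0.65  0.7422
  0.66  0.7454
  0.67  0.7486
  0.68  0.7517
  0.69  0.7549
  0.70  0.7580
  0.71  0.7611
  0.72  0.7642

$31.03

σ√T = 0.23·√1 = 0.2300
d₁ = [ln(190/170) + (0.024 + ½·0.23²)·1] / (σ√T) = (0.1112 + 0.0505) / 0.2300 = 0.7029 ⇒ 0.70
d₂ = 0.7029 − 0.2300 = 0.4729 ⇒ 0.47
exp(−rT) = exp(−0.024·1) = 0.9763
C = 190·N(0.70) − 170·0.9763·N(0.47) = 190·0.7580 − 170·0.9763·0.6808 = 144.0200 − 112.9931 = 31.0269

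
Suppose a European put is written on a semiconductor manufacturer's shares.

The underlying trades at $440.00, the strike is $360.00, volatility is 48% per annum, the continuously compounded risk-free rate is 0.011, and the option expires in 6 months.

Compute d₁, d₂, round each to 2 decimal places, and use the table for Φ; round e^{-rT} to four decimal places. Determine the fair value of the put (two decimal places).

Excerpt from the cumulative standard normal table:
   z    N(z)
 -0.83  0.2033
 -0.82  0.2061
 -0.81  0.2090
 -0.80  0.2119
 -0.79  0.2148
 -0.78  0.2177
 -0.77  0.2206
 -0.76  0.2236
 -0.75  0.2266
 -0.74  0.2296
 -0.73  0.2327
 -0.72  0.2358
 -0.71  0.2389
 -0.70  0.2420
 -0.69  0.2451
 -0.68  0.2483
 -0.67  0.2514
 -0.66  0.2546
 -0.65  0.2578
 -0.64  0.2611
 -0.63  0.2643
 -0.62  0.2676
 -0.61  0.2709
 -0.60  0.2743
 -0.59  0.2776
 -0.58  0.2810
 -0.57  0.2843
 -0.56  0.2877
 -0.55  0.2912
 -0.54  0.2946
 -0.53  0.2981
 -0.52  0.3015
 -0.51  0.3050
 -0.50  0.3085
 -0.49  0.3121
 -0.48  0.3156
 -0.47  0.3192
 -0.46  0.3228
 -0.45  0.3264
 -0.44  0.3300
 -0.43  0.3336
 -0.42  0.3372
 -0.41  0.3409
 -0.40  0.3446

σ√T = 0.48·√0.5 = 0.3394
ln(S/K) + (r + σ²/2)T = ln(440/360) + (0.011 + 0.48²/2)·0.5 = 0.2007 + 0.0631 = 0.2638
d₁ = 0.2638 / 0.3394 = 0.7771 ⇒ 0.78
d₂ = d₁ − σ√T = 0.7771 − 0.3394 = 0.4377 ⇒ 0.44
e^(−rT) = e^(−0.011·0.5) = 0.9945
N(−d₂) = N(-0.44) = 0.3300;  N(−d₁) = N(-0.78) = 0.2177
P = 360·0.9945·0.3300 − 440·0.2177 = 118.1466 − 95.7880 = 22.3586

$22.36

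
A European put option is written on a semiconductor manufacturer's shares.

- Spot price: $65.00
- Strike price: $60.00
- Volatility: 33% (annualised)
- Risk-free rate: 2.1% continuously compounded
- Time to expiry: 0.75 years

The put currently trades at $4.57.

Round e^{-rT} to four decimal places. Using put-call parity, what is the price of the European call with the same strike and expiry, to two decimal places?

exp(−rT) = exp(−0.021·0.75) = 0.9844
Put-call parity: C − P = S − K·e^(−rT) = 65 − 60·0.9844 = 65 − 59.0640 = 5.9360
C = P + (C − P) = 4.57 + (5.9360) = 10.5060

$10.51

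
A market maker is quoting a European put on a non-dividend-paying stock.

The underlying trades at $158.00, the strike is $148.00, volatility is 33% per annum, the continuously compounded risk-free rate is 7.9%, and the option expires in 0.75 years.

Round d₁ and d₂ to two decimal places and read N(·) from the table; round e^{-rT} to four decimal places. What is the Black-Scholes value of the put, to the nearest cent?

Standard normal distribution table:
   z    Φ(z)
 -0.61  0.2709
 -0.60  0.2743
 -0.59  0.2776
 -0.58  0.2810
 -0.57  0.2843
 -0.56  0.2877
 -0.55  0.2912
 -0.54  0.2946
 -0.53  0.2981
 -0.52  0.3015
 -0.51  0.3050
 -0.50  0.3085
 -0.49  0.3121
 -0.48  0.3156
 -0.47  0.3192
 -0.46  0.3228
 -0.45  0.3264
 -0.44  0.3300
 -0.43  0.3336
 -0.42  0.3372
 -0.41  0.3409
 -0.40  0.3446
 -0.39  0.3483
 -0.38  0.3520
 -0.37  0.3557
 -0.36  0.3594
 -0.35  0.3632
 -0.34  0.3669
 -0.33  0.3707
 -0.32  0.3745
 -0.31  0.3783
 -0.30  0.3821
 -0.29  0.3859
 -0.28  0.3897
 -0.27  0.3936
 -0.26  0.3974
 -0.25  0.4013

$9.43

T = 0.75;  σ√T = 0.2858
ln(S/K) + (r + σ²/2)T = ln(158/148) + (0.079 + 0.33²/2)·0.75 = 0.0654 + 0.1001 = 0.1655
d₁ = 0.1655 / 0.2858 = 0.5790 ⇒ 0.58
d₂ = d₁ − σ√T = 0.5790 − 0.2858 = 0.2932 ⇒ 0.29
e^(−rT) = e^(−0.079·0.75) = 0.9425
N(−d₂) = N(-0.29) = 0.3859;  N(−d₁) = N(-0.58) = 0.2810
P = 148·0.9425·0.3859 − 158·0.2810 = 53.8292 − 44.3980 = 9.4312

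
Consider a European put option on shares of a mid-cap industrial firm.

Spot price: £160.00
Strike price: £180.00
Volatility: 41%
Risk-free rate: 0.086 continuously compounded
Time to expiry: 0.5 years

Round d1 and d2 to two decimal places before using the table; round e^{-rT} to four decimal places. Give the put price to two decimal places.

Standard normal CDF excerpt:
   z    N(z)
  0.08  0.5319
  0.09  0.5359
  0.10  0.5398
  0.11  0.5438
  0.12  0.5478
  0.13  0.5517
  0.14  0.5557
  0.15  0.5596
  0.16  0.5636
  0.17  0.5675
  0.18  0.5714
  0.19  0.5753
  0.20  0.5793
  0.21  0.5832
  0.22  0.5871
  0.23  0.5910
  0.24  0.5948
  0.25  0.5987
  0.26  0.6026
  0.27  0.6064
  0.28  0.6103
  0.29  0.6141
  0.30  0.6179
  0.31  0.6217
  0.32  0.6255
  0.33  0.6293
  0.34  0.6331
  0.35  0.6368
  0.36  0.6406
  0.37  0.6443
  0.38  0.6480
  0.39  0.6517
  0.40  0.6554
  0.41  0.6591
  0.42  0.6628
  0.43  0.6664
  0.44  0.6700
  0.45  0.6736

σ√T = 0.41 × 0.7071 = 0.2899
d₁ = [ln(160/180) + (0.086 + ½·0.41²)·0.5] / (σ√T) = (-0.1178 + 0.0850) / 0.2899 = -0.1130 which rounds to -0.11
d₂ = -0.1130 − 0.2899 = -0.4029 which rounds to -0.40
exp(−rT) = exp(−0.086·0.5) = 0.9579
N(−d₂) = N(0.40) = 0.6554;  N(−d₁) = N(0.11) = 0.5438
P = 180·0.9579·0.6554 − 160·0.5438 = 113.0054 − 87.0080 = 25.9974

£26.00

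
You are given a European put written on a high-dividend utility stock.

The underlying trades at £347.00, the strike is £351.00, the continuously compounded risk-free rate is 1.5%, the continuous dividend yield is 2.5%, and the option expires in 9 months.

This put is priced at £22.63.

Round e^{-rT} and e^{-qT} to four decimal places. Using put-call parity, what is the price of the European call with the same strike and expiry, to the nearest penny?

e^(−qT) = e^(−0.025·0.75) = 0.9814;  e^(−rT) = e^(−0.015·0.75) = 0.9888
Put-call parity: C − P = S·e^(−qT) − K·e^(−rT) = 347·0.9814 − 351·0.9888 = 340.5458 − 347.0688 = -6.5230
C = P + (C − P) = 22.63 + (-6.5230) = 16.1070

£16.11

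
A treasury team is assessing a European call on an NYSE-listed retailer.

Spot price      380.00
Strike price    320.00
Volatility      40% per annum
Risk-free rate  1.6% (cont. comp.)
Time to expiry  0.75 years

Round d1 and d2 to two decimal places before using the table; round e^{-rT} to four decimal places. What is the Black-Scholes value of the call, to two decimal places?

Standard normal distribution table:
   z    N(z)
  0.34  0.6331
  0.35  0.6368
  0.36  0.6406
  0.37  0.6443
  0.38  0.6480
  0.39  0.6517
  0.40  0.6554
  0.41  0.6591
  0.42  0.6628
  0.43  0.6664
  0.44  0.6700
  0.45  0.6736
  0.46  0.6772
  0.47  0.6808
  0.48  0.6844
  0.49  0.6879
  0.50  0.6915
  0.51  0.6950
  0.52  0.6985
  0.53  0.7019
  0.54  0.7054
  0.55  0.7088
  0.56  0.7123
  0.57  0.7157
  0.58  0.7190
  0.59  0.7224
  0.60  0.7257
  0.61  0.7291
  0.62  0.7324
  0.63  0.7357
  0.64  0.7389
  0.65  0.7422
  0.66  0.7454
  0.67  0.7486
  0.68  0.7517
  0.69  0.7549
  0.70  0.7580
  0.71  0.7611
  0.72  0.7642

85.49

σ√T = 0.4·√0.75 = 0.3464
d₁ = [ln(380/320) + (0.016 + 0.4²/2)·0.75] / 0.3464 = [0.1719 + 0.0720] / 0.3464 = 0.7039 ≈ 0.70
d₂ = d₁ − σ√T = 0.7039 − 0.3464 = 0.3575 ≈ 0.36
e^(−rT) = e^(−0.016·0.75) = 0.9881
N(d₁) = N(0.70) = 0.7580;  N(d₂) = N(0.36) = 0.6406
C = 380·0.7580 − 320·0.9881·0.6406 = 288.0400 − 202.5526 = 85.4874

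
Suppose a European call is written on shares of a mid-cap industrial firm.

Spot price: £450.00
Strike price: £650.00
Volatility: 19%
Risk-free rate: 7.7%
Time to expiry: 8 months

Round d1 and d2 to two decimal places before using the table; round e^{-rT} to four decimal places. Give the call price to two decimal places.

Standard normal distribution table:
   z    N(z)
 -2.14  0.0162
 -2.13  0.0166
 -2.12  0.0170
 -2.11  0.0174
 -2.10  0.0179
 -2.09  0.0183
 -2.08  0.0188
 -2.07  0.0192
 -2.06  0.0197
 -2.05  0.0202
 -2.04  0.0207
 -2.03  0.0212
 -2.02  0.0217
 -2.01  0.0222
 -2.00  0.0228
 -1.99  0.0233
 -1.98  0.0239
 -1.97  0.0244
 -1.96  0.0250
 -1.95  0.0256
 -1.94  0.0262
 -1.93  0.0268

σ√T = 0.19 × 0.8165 = 0.1551
d₁ = [ln(450/650) + (0.077 + ½·0.19²)·0.6667] / (σ√T) = (-0.3677 + 0.0634) / 0.1551 = -1.9619 → -1.96
d₂ = -1.9619 − 0.1551 = -2.1170 → -2.12
e^(−rT) = e^(−0.077·0.6667) = 0.9500
C = 450·N(-1.96) − 650·0.9500·N(-2.12) = 450·0.0250 − 650·0.9500·0.0170 = 11.2500 − 10.4975 = 0.7525

£0.75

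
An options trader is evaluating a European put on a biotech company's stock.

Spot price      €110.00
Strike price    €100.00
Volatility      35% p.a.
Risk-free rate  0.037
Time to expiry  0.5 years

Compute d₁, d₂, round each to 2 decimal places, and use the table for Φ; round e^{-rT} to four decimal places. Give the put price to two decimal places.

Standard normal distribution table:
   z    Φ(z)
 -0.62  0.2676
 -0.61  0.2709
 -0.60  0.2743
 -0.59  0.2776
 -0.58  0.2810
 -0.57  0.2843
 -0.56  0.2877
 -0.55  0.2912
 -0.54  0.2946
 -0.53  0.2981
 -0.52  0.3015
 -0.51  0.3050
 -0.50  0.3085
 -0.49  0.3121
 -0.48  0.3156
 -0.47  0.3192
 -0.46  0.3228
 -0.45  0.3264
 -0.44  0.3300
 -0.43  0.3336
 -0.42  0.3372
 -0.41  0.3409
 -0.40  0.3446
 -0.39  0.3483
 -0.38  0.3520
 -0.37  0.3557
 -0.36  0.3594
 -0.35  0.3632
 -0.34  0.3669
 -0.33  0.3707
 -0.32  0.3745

σ√T = 0.35 × 0.7071 = 0.2475
ln(S/K) + (r + σ²/2)T = ln(110/100) + (0.037 + 0.35²/2)·0.5 = 0.0953 + 0.0491 = 0.1444
d₁ = 0.1444 / 0.2475 = 0.5836 → 0.58
d₂ = d₁ − σ√T = 0.5836 − 0.2475 = 0.3361 → 0.34
e^(−rT) = e^(−0.037·0.5) = 0.9817
P = 100·0.9817·N(-0.34) − 110·N(-0.58) = 100·0.9817·0.3669 − 110·0.2810 = 36.0186 − 30.9100 = 5.1086

€5.11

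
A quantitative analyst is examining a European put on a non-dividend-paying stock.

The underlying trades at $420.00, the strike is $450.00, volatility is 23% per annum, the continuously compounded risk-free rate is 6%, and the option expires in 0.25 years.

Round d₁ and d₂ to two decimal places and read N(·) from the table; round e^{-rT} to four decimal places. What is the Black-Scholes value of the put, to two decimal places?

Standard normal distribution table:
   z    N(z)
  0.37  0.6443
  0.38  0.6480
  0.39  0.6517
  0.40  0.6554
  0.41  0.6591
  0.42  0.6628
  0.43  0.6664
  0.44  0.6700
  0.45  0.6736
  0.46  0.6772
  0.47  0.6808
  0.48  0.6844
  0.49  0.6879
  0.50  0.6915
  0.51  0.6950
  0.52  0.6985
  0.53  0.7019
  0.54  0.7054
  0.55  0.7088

σ√T = 0.23 × 0.5000 = 0.1150
d₁ = [ln(420/450) + (0.06 + ½·0.23²)·0.25] / (σ√T) = (-0.0690 + 0.0216) / 0.1150 = -0.4120 ⇒ -0.41
d₂ = -0.4120 − 0.1150 = -0.5270 ⇒ -0.53
e^(−rT) = e^(−0.06·0.25) = 0.9851
N(−d₂) = N(0.53) = 0.7019;  N(−d₁) = N(0.41) = 0.6591
P = 450·0.9851·0.7019 − 420·0.6591 = 311.1488 − 276.8220 = 34.3268

$34.33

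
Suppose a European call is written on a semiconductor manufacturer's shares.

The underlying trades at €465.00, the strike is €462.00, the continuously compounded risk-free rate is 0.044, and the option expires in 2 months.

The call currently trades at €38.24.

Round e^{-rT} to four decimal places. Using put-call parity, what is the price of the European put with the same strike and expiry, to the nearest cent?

€31.87

e^(−rT) = e^(−0.044·0.1667) = 0.9927
Put-call parity: C − P = S − K·e^(−rT) = 465 − 462·0.9927 = 465 − 458.6274 = 6.3726
P = C − (C − P) = 38.24 − (6.3726) = 31.8674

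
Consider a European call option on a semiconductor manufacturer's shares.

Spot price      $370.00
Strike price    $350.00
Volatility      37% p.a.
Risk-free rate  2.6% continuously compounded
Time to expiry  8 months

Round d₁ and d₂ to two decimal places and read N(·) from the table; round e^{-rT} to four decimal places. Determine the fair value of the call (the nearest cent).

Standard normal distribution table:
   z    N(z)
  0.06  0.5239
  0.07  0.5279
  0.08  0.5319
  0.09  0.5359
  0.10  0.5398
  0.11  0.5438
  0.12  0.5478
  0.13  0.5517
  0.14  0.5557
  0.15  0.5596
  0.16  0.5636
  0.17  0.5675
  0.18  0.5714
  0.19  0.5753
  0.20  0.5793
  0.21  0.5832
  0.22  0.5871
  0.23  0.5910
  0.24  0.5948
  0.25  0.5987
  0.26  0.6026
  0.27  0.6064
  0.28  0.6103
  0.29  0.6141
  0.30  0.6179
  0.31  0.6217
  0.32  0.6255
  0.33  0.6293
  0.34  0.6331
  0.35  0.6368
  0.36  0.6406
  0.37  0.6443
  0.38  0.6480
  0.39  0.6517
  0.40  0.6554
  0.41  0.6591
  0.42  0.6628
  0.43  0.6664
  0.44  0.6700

T = 0.6667;  σ√T = 0.3021
d₁ = [ln(370/350) + (0.026 + 0.37²/2)·0.6667] / 0.3021 = [0.0556 + 0.0630] / 0.3021 = 0.3924 ≈ 0.39
d₂ = d₁ − σ√T = 0.3924 − 0.3021 = 0.0903 ≈ 0.09
e^(−rT) = e^(−0.026·0.6667) = 0.9828
N(d₁) = N(0.39) = 0.6517;  N(d₂) = N(0.09) = 0.5359
C = 370·0.6517 − 350·0.9828·0.5359 = 241.1290 − 184.3389 = 56.7901

$56.79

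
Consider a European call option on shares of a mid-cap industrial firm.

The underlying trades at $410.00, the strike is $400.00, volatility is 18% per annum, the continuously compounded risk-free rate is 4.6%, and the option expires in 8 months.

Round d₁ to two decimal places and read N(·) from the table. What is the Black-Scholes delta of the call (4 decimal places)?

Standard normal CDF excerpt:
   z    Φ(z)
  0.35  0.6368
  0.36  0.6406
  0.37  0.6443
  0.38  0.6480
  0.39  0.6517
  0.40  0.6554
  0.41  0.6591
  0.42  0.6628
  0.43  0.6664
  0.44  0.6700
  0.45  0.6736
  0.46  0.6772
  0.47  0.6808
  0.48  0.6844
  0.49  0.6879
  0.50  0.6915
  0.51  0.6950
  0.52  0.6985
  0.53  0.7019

0.6736

σ√T = 0.18 × 0.8165 = 0.1470
ln(S/K) + (r + σ²/2)T = ln(410/400) + (0.046 + 0.18²/2)·0.6667 = 0.0247 + 0.0415 = 0.0662
d₁ = 0.0662 / 0.1470 = 0.4502 ⇒ 0.45
N(d₁) = N(0.45) = 0.6736
Δ_call = N(d₁) = 0.6736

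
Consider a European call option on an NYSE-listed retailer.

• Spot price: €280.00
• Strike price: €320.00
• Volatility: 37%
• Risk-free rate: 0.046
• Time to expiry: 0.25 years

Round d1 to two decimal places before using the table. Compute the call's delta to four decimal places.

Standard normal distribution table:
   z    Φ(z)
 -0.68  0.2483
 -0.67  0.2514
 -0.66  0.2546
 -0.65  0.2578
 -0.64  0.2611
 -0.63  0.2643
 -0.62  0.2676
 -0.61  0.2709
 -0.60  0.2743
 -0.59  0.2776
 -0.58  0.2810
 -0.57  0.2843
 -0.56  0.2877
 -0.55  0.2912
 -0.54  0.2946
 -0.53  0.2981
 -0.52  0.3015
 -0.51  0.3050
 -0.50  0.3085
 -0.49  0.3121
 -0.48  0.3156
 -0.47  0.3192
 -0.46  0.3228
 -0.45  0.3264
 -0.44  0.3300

σ√T = 0.37 × 0.5000 = 0.1850
d₁ = [ln(280/320) + (0.046 + 0.37²/2)·0.25] / 0.1850 = [-0.1335 + 0.0286] / 0.1850 = -0.5671 → -0.57
N(d₁) = N(-0.57) = 0.2843
Δ_call = N(d₁) = 0.2843

0.2843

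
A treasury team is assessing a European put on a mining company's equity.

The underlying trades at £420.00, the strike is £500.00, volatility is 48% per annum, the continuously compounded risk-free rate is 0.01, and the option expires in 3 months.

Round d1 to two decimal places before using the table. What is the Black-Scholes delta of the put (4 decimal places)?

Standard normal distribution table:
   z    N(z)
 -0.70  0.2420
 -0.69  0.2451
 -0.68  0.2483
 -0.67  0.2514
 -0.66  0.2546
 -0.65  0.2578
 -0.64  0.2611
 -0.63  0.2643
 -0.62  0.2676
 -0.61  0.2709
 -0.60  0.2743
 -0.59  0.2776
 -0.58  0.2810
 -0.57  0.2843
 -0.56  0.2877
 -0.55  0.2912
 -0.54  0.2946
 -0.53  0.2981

T = 0.25;  σ√T = 0.2400
d₁ = [ln(420/500) + (0.01 + ½·0.48²)·0.25] / (σ√T) = (-0.1744 + 0.0313) / 0.2400 = -0.5961 which rounds to -0.60
N(d₁) = N(-0.60) = 0.2743
Δ_put = N(d₁) − 1 = 0.2743 − 1 = -0.7257

-0.7257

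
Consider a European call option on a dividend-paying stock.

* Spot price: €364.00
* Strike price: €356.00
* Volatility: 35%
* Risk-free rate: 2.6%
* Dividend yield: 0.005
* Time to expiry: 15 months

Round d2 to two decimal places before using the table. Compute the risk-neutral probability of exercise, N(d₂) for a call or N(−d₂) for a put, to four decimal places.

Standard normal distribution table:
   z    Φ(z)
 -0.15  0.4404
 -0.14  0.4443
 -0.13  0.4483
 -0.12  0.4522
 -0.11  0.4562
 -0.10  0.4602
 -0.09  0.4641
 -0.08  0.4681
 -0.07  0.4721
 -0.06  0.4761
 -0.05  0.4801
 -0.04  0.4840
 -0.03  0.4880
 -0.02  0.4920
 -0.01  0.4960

0.4721

σ√T = 0.35·√1.25 = 0.3913
d₁ = [ln(364/356) + (0.026 − 0.005 + 0.35²/2)·1.25] / 0.3913 = [0.0222 + 0.1028] / 0.3913 = 0.3195 ⇒ 0.32
d₂ = d₁ − σ√T = 0.3195 − 0.3913 = -0.0718 ⇒ -0.07
Risk-neutral Pr[S_T > K] = N(d₂) = N(-0.07) = 0.4721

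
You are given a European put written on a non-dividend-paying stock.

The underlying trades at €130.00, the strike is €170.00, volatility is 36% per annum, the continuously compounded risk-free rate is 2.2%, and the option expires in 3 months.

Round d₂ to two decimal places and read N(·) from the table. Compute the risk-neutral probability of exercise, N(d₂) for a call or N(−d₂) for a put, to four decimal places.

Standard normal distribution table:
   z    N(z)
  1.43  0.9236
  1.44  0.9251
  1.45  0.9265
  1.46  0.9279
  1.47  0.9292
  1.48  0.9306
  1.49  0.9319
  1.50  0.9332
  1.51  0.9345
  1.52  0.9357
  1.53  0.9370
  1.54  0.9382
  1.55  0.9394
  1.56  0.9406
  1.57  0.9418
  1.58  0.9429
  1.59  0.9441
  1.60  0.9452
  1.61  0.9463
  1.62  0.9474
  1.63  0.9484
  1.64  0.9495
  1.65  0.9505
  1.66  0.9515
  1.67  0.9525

σ√T = 0.36·√0.25 = 0.1800
d₁ = [ln(130/170) + (0.022 + 0.36²/2)·0.25] / 0.1800 = [-0.2683 + 0.0217] / 0.1800 = -1.3698 which rounds to -1.37
d₂ = d₁ − σ√T = -1.3698 − 0.1800 = -1.5498 which rounds to -1.55
Pr(exercise) under Q = N(−d₂) = N(1.55) = 0.9394

0.9394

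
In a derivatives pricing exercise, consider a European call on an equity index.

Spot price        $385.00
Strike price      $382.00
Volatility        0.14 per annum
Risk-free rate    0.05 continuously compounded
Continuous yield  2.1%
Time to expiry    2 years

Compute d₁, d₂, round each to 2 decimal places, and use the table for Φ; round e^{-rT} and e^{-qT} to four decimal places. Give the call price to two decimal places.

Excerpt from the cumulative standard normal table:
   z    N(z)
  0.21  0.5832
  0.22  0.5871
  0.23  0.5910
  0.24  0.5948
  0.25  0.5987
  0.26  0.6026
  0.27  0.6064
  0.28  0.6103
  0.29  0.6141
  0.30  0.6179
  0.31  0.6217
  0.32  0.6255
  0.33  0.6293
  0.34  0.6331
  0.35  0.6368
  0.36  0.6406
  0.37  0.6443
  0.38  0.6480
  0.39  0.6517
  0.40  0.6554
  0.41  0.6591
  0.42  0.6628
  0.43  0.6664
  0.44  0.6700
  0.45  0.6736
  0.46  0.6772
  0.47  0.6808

$41.75

T = 2;  σ√T = 0.1980
d₁ = [ln(385/382) + (0.05 − 0.021 + 0.14²/2)·2] / 0.1980 = [0.0078 + 0.0776] / 0.1980 = 0.4314 → 0.43
d₂ = d₁ − σ√T = 0.4314 − 0.1980 = 0.2335 → 0.23
exp(−qT) = exp(−0.021·2) = 0.9589;  exp(−rT) = exp(−0.05·2) = 0.9048
N(d₁) = N(0.43) = 0.6664;  N(d₂) = N(0.23) = 0.5910
C = 385·0.9589·0.6664 − 382·0.9048·0.5910 = 246.0192 − 204.2695 = 41.7498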